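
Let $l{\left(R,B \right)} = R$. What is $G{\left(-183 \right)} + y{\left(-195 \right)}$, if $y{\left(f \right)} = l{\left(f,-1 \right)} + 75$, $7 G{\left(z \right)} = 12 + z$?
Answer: $- \frac{1011}{7} \approx -144.43$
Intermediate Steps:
$G{\left(z \right)} = \frac{12}{7} + \frac{z}{7}$ ($G{\left(z \right)} = \frac{12 + z}{7} = \frac{12}{7} + \frac{z}{7}$)
$y{\left(f \right)} = 75 + f$ ($y{\left(f \right)} = f + 75 = 75 + f$)
$G{\left(-183 \right)} + y{\left(-195 \right)} = \left(\frac{12}{7} + \frac{1}{7} \left(-183\right)\right) + \left(75 - 195\right) = \left(\frac{12}{7} - \frac{183}{7}\right) - 120 = - \frac{171}{7} - 120 = - \frac{1011}{7}$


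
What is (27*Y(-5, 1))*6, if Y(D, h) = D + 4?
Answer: -162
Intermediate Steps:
Y(D, h) = 4 + D
(27*Y(-5, 1))*6 = (27*(4 - 5))*6 = (27*(-1))*6 = -27*6 = -162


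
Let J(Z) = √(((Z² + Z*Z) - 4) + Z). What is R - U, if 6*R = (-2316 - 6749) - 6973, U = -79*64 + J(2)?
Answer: 2383 - √6 ≈ 2380.6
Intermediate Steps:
J(Z) = √(-4 + Z + 2*Z²) (J(Z) = √(((Z² + Z²) - 4) + Z) = √((2*Z² - 4) + Z) = √((-4 + 2*Z²) + Z) = √(-4 + Z + 2*Z²))
U = -5056 + √6 (U = -79*64 + √(-4 + 2 + 2*2²) = -5056 + √(-4 + 2 + 2*4) = -5056 + √(-4 + 2 + 8) = -5056 + √6 ≈ -5053.5)
R = -2673 (R = ((-2316 - 6749) - 6973)/6 = (-9065 - 6973)/6 = (⅙)*(-16038) = -2673)
R - U = -2673 - (-5056 + √6) = -2673 + (5056 - √6) = 2383 - √6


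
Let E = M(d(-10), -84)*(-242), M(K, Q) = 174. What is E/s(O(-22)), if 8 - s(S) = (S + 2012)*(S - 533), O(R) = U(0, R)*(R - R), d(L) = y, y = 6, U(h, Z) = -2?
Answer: -3509/89367 ≈ -0.039265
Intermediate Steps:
d(L) = 6
O(R) = 0 (O(R) = -2*(R - R) = -2*0 = 0)
s(S) = 8 - (-533 + S)*(2012 + S) (s(S) = 8 - (S + 2012)*(S - 533) = 8 - (2012 + S)*(-533 + S) = 8 - (-533 + S)*(2012 + S))
E = -42108 (E = 174*(-242) = -42108)
E/s(O(-22)) = -42108/(1072404 - 1*0² - 1479*0) = -42108/(1072404 - 1*0 + 0) = -42108/(1072404 + 0 + 0) = -42108/1072404 = -42108*1/1072404 = -3509/89367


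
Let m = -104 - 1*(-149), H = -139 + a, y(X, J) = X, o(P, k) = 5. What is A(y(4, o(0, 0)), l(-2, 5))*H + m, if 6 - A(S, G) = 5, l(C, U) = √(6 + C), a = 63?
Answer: -31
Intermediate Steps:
A(S, G) = 1 (A(S, G) = 6 - 1*5 = 6 - 5 = 1)
H = -76 (H = -139 + 63 = -76)
m = 45 (m = -104 + 149 = 45)
A(y(4, o(0, 0)), l(-2, 5))*H + m = 1*(-76) + 45 = -76 + 45 = -31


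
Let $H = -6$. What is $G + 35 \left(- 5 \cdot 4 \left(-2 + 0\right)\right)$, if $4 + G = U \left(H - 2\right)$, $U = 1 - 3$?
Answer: $1412$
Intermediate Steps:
$U = -2$ ($U = 1 - 3 = -2$)
$G = 12$ ($G = -4 - 2 \left(-6 - 2\right) = -4 - -16 = -4 + 16 = 12$)
$G + 35 \left(- 5 \cdot 4 \left(-2 + 0\right)\right) = 12 + 35 \left(- 5 \cdot 4 \left(-2 + 0\right)\right) = 12 + 35 \left(- 5 \cdot 4 \left(-2\right)\right) = 12 + 35 \left(\left(-5\right) \left(-8\right)\right) = 12 + 35 \cdot 40 = 12 + 1400 = 1412$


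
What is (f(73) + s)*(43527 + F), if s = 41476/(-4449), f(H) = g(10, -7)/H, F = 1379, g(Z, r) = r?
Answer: -137362559246/324777 ≈ -4.2294e+5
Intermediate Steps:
f(H) = -7/H
s = -41476/4449 (s = 41476*(-1/4449) = -41476/4449 ≈ -9.3225)
(f(73) + s)*(43527 + F) = (-7/73 - 41476/4449)*(43527 + 1379) = (-7*1/73 - 41476/4449)*44906 = (-7/73 - 41476/4449)*44906 = -3058891/324777*44906 = -137362559246/324777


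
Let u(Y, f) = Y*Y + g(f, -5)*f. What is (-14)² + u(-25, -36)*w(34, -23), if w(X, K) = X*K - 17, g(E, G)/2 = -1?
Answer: -556707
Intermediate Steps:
g(E, G) = -2 (g(E, G) = 2*(-1) = -2)
w(X, K) = -17 + K*X (w(X, K) = K*X - 17 = -17 + K*X)
u(Y, f) = Y² - 2*f (u(Y, f) = Y*Y - 2*f = Y² - 2*f)
(-14)² + u(-25, -36)*w(34, -23) = (-14)² + ((-25)² - 2*(-36))*(-17 - 23*34) = 196 + (625 + 72)*(-17 - 782) = 196 + 697*(-799) = 196 - 556903 = -556707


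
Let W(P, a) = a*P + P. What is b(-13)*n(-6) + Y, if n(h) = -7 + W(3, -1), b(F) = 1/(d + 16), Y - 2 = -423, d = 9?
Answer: -10532/25 ≈ -421.28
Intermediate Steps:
W(P, a) = P + P*a (W(P, a) = P*a + P = P + P*a)
Y = -421 (Y = 2 - 423 = -421)
b(F) = 1/25 (b(F) = 1/(9 + 16) = 1/25)
n(h) = -7 (n(h) = -7 + 3*(1 - 1) = -7 + 3*0 = -7 + 0 = -7)
b(-13)*n(-6) + Y = (1/25)*(-7) - 421 = -7/25 - 421 = -10532/25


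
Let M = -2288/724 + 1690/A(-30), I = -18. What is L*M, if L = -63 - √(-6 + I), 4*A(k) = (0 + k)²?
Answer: -248066/905 - 70876*I*√6/8145 ≈ -274.11 - 21.315*I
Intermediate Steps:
A(k) = k²/4 (A(k) = (0 + k)²/4 = k²/4)
M = 35438/8145 (M = -2288/724 + 1690/(((¼)*(-30)²)) = -2288*1/724 + 1690/(((¼)*900)) = -572/181 + 1690/225 = -572/181 + 1690*(1/225) = -572/181 + 338/45 = 35438/8145 ≈ 4.3509)
L = -63 - 2*I*√6 (L = -63 - √(-6 - 18) = -63 - √(-24) = -63 - 2*I*√6 ≈ -63.0 - 4.899*I)
L*M = (-63 - 2*I*√6)*(35438/8145) = -248066/905 - 70876*I*√6/8145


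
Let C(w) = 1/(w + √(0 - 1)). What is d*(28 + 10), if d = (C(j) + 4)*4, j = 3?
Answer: 3268/5 - 76*I/5 ≈ 653.6 - 15.2*I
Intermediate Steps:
C(w) = 1/(I + w) (C(w) = 1/(w + √(-1)) = 1/(w + I) = 1/(I + w))
d = 16 + 2*(3 - I)/5 (d = (1/(I + 3) + 4)*4 = (1/(3 + I) + 4)*4 = ((3 - I)/10 + 4)*4 = (4 + (3 - I)/10)*4 = 16 + 2*(3 - I)/5 ≈ 17.2 - 0.4*I)
d*(28 + 10) = (86/5 - 2*I/5)*(28 + 10) = (86/5 - 2*I/5)*38 = 3268/5 - 76*I/5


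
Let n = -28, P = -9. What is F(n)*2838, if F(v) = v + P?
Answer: -105006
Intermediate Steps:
F(v) = -9 + v (F(v) = v - 9 = -9 + v)
F(n)*2838 = (-9 - 28)*2838 = -37*2838 = -105006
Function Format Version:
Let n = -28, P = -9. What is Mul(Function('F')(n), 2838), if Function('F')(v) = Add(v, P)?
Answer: -105006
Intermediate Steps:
Function('F')(v) = Add(-9, v) (Function('F')(v) = Add(v, -9) = Add(-9, v))
Mul(Function('F')(n), 2838) = Mul(Add(-9, -28), 2838) = Mul(-37, 2838) = -105006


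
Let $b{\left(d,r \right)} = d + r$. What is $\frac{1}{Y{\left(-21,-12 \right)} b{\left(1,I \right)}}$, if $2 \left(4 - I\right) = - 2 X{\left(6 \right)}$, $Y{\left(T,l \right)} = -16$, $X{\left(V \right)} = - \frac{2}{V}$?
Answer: $- \frac{3}{224} \approx -0.013393$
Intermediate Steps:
$I = \frac{11}{3}$ ($I = 4 - \frac{\left(-2\right) \left(- \frac{2}{6}\right)}{2} = 4 - \frac{\left(-2\right) \left(\left(-2\right) \frac{1}{6}\right)}{2} = 4 - \frac{\left(-2\right) \left(- \frac{1}{3}\right)}{2} = 4 - \frac{1}{3} = \frac{11}{3} \approx 3.6667$)
$\frac{1}{Y{\left(-21,-12 \right)} b{\left(1,I \right)}} = \frac{1}{\left(-16\right) \left(1 + \frac{11}{3}\right)} = \frac{1}{\left(-16\right) \frac{14}{3}} = \frac{1}{- \frac{224}{3}} = - \frac{3}{224}$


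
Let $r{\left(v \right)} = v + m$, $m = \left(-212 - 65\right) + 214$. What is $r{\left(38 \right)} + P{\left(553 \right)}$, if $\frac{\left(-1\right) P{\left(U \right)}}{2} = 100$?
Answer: $-225$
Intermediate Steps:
$P{\left(U \right)} = -200$ ($P{\left(U \right)} = \left(-2\right) 100 = -200$)
$m = -63$ ($m = -277 + 214 = -63$)
$r{\left(v \right)} = -63 + v$ ($r{\left(v \right)} = v - 63 = -63 + v$)
$r{\left(38 \right)} + P{\left(553 \right)} = \left(-63 + 38\right) - 200 = -25 - 200 = -225$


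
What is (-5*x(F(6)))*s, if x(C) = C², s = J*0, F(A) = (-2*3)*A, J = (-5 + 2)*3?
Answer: 0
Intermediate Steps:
J = -9 (J = -3*3 = -9)
F(A) = -6*A
s = 0 (s = -9*0 = 0)
(-5*x(F(6)))*s = -5*(-6*6)²*0 = -5*(-36)²*0 = -5*1296*0 = -6480*0 = 0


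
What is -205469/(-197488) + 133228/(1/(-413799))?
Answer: -10887437045906467/197488 ≈ -5.5130e+10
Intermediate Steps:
-205469/(-197488) + 133228/(1/(-413799)) = -205469*(-1/197488) + 133228/(-1/413799) = 205469/197488 + 133228*(-413799) = 205469/197488 - 55129613172 = -10887437045906467/197488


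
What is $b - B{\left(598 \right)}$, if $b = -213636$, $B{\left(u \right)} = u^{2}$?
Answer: $-571240$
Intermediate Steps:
$b - B{\left(598 \right)} = -213636 - 598^{2} = -213636 - 357604 = -571240$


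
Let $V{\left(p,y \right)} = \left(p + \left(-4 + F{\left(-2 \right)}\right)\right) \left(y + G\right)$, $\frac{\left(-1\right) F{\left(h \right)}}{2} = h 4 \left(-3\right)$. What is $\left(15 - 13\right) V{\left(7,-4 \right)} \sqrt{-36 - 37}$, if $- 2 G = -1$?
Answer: $315 i \sqrt{73} \approx 2691.4 i$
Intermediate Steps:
$G = \frac{1}{2}$ ($G = \left(- \frac{1}{2}\right) \left(-1\right) = \frac{1}{2} \approx 0.5$)
$F{\left(h \right)} = 24 h$ ($F{\left(h \right)} = - 2 h 4 \left(-3\right) = - 2 \cdot 4 h \left(-3\right) = - 2 \left(- 12 h\right) = 24 h$)
$V{\left(p,y \right)} = \left(\frac{1}{2} + y\right) \left(-52 + p\right)$ ($V{\left(p,y \right)} = \left(p + \left(-4 + 24 \left(-2\right)\right)\right) \left(y + \frac{1}{2}\right) = \left(p - 52\right) \left(\frac{1}{2} + y\right) = \left(-52 + p\right) \left(\frac{1}{2} + y\right) = \left(\frac{1}{2} + y\right) \left(-52 + p\right)$)
$\left(15 - 13\right) V{\left(7,-4 \right)} \sqrt{-36 - 37} = \left(15 - 13\right) \left(-26 + \frac{1}{2} \cdot 7 - -208 + 7 \left(-4\right)\right) \sqrt{-36 - 37} = \left(15 - 13\right) \left(-26 + \frac{7}{2} + 208 - 28\right) \sqrt{-73} = 2 \cdot \frac{315}{2} i \sqrt{73} = 315 i \sqrt{73}$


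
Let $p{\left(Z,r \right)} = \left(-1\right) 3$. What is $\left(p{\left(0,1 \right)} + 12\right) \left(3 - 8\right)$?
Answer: $-45$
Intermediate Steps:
$p{\left(Z,r \right)} = -3$
$\left(p{\left(0,1 \right)} + 12\right) \left(3 - 8\right) = \left(-3 + 12\right) \left(3 - 8\right) = 9 \left(3 - 8\right) = 9 \left(-5\right) = -45$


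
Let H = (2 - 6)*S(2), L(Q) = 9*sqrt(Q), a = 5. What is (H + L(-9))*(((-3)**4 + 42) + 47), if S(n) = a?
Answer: -3400 + 4590*I ≈ -3400.0 + 4590.0*I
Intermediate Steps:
S(n) = 5
H = -20 (H = (2 - 6)*5 = -4*5 = -20)
(H + L(-9))*(((-3)**4 + 42) + 47) = (-20 + 9*sqrt(-9))*(((-3)**4 + 42) + 47) = (-20 + 9*(3*I))*((81 + 42) + 47) = (-20 + 27*I)*(123 + 47) = (-20 + 27*I)*170 = -3400 + 4590*I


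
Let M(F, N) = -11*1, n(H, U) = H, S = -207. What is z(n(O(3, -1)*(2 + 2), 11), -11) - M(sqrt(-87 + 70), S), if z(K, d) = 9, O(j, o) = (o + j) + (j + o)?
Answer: 20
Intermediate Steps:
O(j, o) = 2*j + 2*o (O(j, o) = (j + o) + (j + o) = 2*j + 2*o)
M(F, N) = -11
z(n(O(3, -1)*(2 + 2), 11), -11) - M(sqrt(-87 + 70), S) = 9 - 1*(-11) = 9 + 11 = 20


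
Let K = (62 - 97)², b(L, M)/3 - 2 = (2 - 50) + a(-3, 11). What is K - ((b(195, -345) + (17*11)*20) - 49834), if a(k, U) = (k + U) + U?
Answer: 47400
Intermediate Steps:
a(k, U) = k + 2*U (a(k, U) = (U + k) + U = k + 2*U)
b(L, M) = -81 (b(L, M) = 6 + 3*((2 - 50) + (-3 + 2*11)) = 6 + 3*(-48 + (-3 + 22)) = 6 + 3*(-48 + 19) = 6 + 3*(-29) = 6 - 87 = -81)
K = 1225 (K = (-35)² = 1225)
K - ((b(195, -345) + (17*11)*20) - 49834) = 1225 - ((-81 + (17*11)*20) - 49834) = 1225 - ((-81 + 187*20) - 49834) = 1225 - ((-81 + 3740) - 49834) = 1225 - (3659 - 49834) = 1225 - 1*(-46175) = 1225 + 46175 = 47400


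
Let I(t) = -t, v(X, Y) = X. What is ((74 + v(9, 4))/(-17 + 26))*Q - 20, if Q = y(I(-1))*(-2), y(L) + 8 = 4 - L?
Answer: 650/9 ≈ 72.222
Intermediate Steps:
y(L) = -4 - L (y(L) = -8 + (4 - L) = -4 - L)
Q = 10 (Q = (-4 - (-1)*(-1))*(-2) = (-4 - 1*1)*(-2) = (-4 - 1)*(-2) = -5*(-2) = 10)
((74 + v(9, 4))/(-17 + 26))*Q - 20 = ((74 + 9)/(-17 + 26))*10 - 20 = (83/9)*10 - 20 = 830/9 - 20 = 650/9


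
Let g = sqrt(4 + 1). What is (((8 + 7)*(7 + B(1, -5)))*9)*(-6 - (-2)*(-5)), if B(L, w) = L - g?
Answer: -17280 + 2160*sqrt(5) ≈ -12450.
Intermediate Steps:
g = sqrt(5) ≈ 2.2361
B(L, w) = L - sqrt(5)
(((8 + 7)*(7 + B(1, -5)))*9)*(-6 - (-2)*(-5)) = (((8 + 7)*(7 + (1 - sqrt(5))))*9)*(-6 - (-2)*(-5)) = ((15*(8 - sqrt(5)))*9)*(-6 - 1*10) = ((120 - 15*sqrt(5))*9)*(-6 - 10) = (1080 - 135*sqrt(5))*(-16) = -17280 + 2160*sqrt(5)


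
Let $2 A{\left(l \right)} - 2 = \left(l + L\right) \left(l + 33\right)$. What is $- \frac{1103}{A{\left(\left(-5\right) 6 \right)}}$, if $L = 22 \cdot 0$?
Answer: $\frac{1103}{44} \approx 25.068$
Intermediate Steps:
$L = 0$
$A{\left(l \right)} = 1 + \frac{l \left(33 + l\right)}{2}$ ($A{\left(l \right)} = 1 + \frac{\left(l + 0\right) \left(l + 33\right)}{2} = 1 + \frac{l \left(33 + l\right)}{2}$)
$- \frac{1103}{A{\left(\left(-5\right) 6 \right)}} = - \frac{1103}{1 + \frac{\left(\left(-5\right) 6\right)^{2}}{2} + \frac{33 \left(\left(-5\right) 6\right)}{2}} = - \frac{1103}{1 + \frac{\left(-30\right)^{2}}{2} + \frac{33}{2} \left(-30\right)} = - \frac{1103}{1 + \frac{1}{2} \cdot 900 - 495} = - \frac{1103}{1 + 450 - 495} = - \frac{1103}{-44} = \left(-1103\right) \left(- \frac{1}{44}\right) = \frac{1103}{44}$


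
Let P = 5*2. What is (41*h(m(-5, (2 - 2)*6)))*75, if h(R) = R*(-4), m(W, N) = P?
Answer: -123000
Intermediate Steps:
P = 10
m(W, N) = 10
h(R) = -4*R
(41*h(m(-5, (2 - 2)*6)))*75 = (41*(-4*10))*75 = (41*(-40))*75 = -1640*75 = -123000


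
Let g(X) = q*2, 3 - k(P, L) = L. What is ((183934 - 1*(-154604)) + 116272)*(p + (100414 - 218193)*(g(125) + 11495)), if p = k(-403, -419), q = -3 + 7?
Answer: -616181779656150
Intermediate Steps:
k(P, L) = 3 - L
q = 4
p = 422 (p = 3 - 1*(-419) = 3 + 419 = 422)
g(X) = 8 (g(X) = 4*2 = 8)
((183934 - 1*(-154604)) + 116272)*(p + (100414 - 218193)*(g(125) + 11495)) = ((183934 - 1*(-154604)) + 116272)*(422 + (100414 - 218193)*(8 + 11495)) = ((183934 + 154604) + 116272)*(422 - 117779*11503) = (338538 + 116272)*(422 - 1354811837) = 454810*(-1354811415) = -616181779656150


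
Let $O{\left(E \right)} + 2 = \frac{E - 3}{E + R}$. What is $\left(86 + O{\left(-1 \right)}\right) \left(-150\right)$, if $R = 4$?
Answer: $-12400$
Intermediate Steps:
$O{\left(E \right)} = -2 + \frac{-3 + E}{4 + E}$ ($O{\left(E \right)} = -2 + \frac{E - 3}{E + 4} = -2 + \frac{-3 + E}{4 + E}$)
$\left(86 + O{\left(-1 \right)}\right) \left(-150\right) = \left(86 + \frac{-11 - -1}{4 - 1}\right) \left(-150\right) = \left(86 + \frac{-11 + 1}{3}\right) \left(-150\right) = \left(86 + \frac{1}{3} \left(-10\right)\right) \left(-150\right) = \left(86 - \frac{10}{3}\right) \left(-150\right) = \frac{248}{3} \left(-150\right) = -12400$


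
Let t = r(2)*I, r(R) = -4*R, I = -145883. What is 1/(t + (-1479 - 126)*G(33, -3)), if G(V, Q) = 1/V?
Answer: 11/12837169 ≈ 8.5689e-7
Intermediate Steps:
G(V, Q) = 1/V
t = 1167064 (t = -4*2*(-145883) = -8*(-145883) = 1167064)
1/(t + (-1479 - 126)*G(33, -3)) = 1/(1167064 + (-1479 - 126)/33) = 1/(1167064 - 1605*1/33) = 1/(1167064 - 535/11) = 1/(12837169/11) = 11/12837169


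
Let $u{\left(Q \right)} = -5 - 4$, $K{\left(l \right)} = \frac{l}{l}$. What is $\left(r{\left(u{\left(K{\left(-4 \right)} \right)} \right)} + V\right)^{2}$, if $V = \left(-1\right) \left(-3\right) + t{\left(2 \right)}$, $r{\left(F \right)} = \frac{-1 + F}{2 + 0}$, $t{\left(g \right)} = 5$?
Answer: $9$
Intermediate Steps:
$K{\left(l \right)} = 1$
$u{\left(Q \right)} = -9$
$r{\left(F \right)} = - \frac{1}{2} + \frac{F}{2}$ ($r{\left(F \right)} = \frac{-1 + F}{2} = \left(-1 + F\right) \frac{1}{2} = - \frac{1}{2} + \frac{F}{2}$)
$V = 8$ ($V = \left(-1\right) \left(-3\right) + 5 = 3 + 5 = 8$)
$\left(r{\left(u{\left(K{\left(-4 \right)} \right)} \right)} + V\right)^{2} = \left(\left(- \frac{1}{2} + \frac{1}{2} \left(-9\right)\right) + 8\right)^{2} = \left(\left(- \frac{1}{2} - \frac{9}{2}\right) + 8\right)^{2} = \left(-5 + 8\right)^{2} = 3^{2} = 9$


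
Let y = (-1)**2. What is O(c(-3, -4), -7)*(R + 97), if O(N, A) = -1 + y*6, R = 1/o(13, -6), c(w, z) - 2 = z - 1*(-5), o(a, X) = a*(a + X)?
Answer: 44140/91 ≈ 485.05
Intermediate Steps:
o(a, X) = a*(X + a)
y = 1
c(w, z) = 7 + z (c(w, z) = 2 + (z - 1*(-5)) = 2 + (z + 5) = 2 + (5 + z) = 7 + z)
R = 1/91 (R = 1/(13*(-6 + 13)) = 1/(13*7) = 1/91 ≈ 0.010989)
O(N, A) = 5 (O(N, A) = -1 + 1*6 = -1 + 6 = 5)
O(c(-3, -4), -7)*(R + 97) = 5*(1/91 + 97) = 5*(8828/91) = 44140/91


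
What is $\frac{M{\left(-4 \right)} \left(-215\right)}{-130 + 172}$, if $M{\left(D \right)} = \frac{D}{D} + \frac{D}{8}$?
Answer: $- \frac{215}{84} \approx -2.5595$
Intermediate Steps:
$M{\left(D \right)} = 1 + \frac{D}{8}$ ($M{\left(D \right)} = 1 + D \frac{1}{8} = 1 + \frac{D}{8}$)
$\frac{M{\left(-4 \right)} \left(-215\right)}{-130 + 172} = \frac{\left(1 + \frac{1}{8} \left(-4\right)\right) \left(-215\right)}{-130 + 172} = \frac{\left(1 - \frac{1}{2}\right) \left(-215\right)}{42} = \frac{1}{2} \left(-215\right) \frac{1}{42} = \left(- \frac{215}{2}\right) \frac{1}{42} = - \frac{215}{84}$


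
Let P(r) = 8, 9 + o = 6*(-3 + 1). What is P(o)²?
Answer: 64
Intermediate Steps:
o = -21 (o = -9 + 6*(-3 + 1) = -9 + 6*(-2) = -9 - 12 = -21)
P(o)² = 8² = 64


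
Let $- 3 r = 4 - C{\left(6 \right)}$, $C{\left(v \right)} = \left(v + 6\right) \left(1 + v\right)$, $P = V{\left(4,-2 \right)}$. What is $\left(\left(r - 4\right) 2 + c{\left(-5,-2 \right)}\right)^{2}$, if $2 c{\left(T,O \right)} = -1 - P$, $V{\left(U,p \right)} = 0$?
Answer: $\frac{72361}{36} \approx 2010.0$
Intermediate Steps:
$P = 0$
$C{\left(v \right)} = \left(1 + v\right) \left(6 + v\right)$ ($C{\left(v \right)} = \left(6 + v\right) \left(1 + v\right) = \left(1 + v\right) \left(6 + v\right)$)
$r = \frac{80}{3}$ ($r = - \frac{4 - \left(6 + 6^{2} + 7 \cdot 6\right)}{3} = - \frac{4 - \left(6 + 36 + 42\right)}{3} = - \frac{4 - 84}{3} = \left(- \frac{1}{3}\right) \left(-80\right) = \frac{80}{3} \approx 26.667$)
$c{\left(T,O \right)} = - \frac{1}{2}$ ($c{\left(T,O \right)} = \frac{-1 - 0}{2} = \frac{-1 + 0}{2} = \frac{1}{2} \left(-1\right) = - \frac{1}{2}$)
$\left(\left(r - 4\right) 2 + c{\left(-5,-2 \right)}\right)^{2} = \left(\left(\frac{80}{3} - 4\right) 2 - \frac{1}{2}\right)^{2} = \left(\frac{68}{3} \cdot 2 - \frac{1}{2}\right)^{2} = \left(\frac{136}{3} - \frac{1}{2}\right)^{2} = \left(\frac{269}{6}\right)^{2} = \frac{72361}{36}$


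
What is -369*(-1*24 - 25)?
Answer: 18081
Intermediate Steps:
-369*(-1*24 - 25) = -369*(-24 - 25) = -369*(-49) = 18081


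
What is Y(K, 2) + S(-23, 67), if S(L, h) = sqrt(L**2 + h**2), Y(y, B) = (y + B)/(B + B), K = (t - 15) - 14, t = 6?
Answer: -21/4 + sqrt(5018) ≈ 65.588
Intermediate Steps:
K = -23 (K = (6 - 15) - 14 = -9 - 14 = -23)
Y(y, B) = (B + y)/(2*B) (Y(y, B) = (B + y)/((2*B)) = (B + y)*(1/(2*B)) = (B + y)/(2*B))
Y(K, 2) + S(-23, 67) = (1/2)*(2 - 23)/2 + sqrt((-23)**2 + 67**2) = (1/2)*(1/2)*(-21) + sqrt(529 + 4489) = -21/4 + sqrt(5018)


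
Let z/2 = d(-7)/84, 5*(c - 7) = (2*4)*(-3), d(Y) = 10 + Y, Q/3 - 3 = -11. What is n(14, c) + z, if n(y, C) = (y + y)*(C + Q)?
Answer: -42723/70 ≈ -610.33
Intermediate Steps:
Q = -24 (Q = 9 + 3*(-11) = 9 - 33 = -24)
c = 11/5 (c = 7 + ((2*4)*(-3))/5 = 7 + (8*(-3))/5 = 7 + (⅕)*(-24) = 7 - 24/5 = 11/5 ≈ 2.2000)
n(y, C) = 2*y*(-24 + C) (n(y, C) = (y + y)*(C - 24) = (2*y)*(-24 + C) = 2*y*(-24 + C))
z = 1/14 (z = 2*((10 - 7)/84) = 2*(3*(1/84)) = 2*(1/28) = 1/14 ≈ 0.071429)
n(14, c) + z = 2*14*(-24 + 11/5) + 1/14 = 2*14*(-109/5) + 1/14 = -3052/5 + 1/14 = -42723/70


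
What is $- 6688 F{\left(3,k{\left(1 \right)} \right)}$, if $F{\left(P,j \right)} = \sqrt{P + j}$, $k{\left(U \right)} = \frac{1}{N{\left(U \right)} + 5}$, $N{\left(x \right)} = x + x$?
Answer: $- \frac{6688 \sqrt{154}}{7} \approx -11857.0$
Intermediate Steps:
$N{\left(x \right)} = 2 x$
$k{\left(U \right)} = \frac{1}{5 + 2 U}$ ($k{\left(U \right)} = \frac{1}{2 U + 5} = \frac{1}{5 + 2 U}$)
$- 6688 F{\left(3,k{\left(1 \right)} \right)} = - 6688 \sqrt{3 + \frac{1}{5 + 2 \cdot 1}} = - 6688 \sqrt{3 + \frac{1}{5 + 2}} = - 6688 \sqrt{3 + \frac{1}{7}} = - 6688 \sqrt{\frac{22}{7}} = - 6688 \frac{\sqrt{154}}{7} = - \frac{6688 \sqrt{154}}{7}$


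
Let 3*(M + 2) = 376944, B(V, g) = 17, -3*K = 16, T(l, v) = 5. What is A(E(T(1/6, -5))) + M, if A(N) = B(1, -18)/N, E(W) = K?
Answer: 2010285/16 ≈ 1.2564e+5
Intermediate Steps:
K = -16/3 (K = -⅓*16 = -16/3 ≈ -5.3333)
E(W) = -16/3
M = 125646 (M = -2 + (⅓)*376944 = -2 + 125648 = 125646)
A(N) = 17/N
A(E(T(1/6, -5))) + M = 17/(-16/3) + 125646 = 17*(-3/16) + 125646 = -51/16 + 125646 = 2010285/16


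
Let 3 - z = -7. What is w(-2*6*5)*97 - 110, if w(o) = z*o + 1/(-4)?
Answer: -233337/4 ≈ -58334.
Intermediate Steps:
z = 10 (z = 3 - 1*(-7) = 3 + 7 = 10)
w(o) = -1/4 + 10*o (w(o) = 10*o + 1/(-4) = 10*o - 1/4 = -1/4 + 10*o)
w(-2*6*5)*97 - 110 = (-1/4 + 10*(-2*6*5))*97 - 110 = (-1/4 + 10*(-12*5))*97 - 110 = (-1/4 + 10*(-60))*97 - 110 = (-1/4 - 600)*97 - 110 = -2401/4*97 - 110 = -232897/4 - 110 = -233337/4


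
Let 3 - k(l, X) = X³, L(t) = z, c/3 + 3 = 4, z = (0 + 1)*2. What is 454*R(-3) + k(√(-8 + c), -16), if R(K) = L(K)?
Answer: 5007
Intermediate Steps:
z = 2 (z = 1*2 = 2)
c = 3 (c = -9 + 3*4 = -9 + 12 = 3)
L(t) = 2
k(l, X) = 3 - X³
R(K) = 2
454*R(-3) + k(√(-8 + c), -16) = 454*2 + (3 - 1*(-16)³) = 908 + (3 - 1*(-4096)) = 908 + (3 + 4096) = 908 + 4099 = 5007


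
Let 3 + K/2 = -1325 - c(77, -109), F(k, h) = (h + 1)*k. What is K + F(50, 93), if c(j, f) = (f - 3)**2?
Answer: -23044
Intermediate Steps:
c(j, f) = (-3 + f)**2
F(k, h) = k*(1 + h) (F(k, h) = (1 + h)*k = k*(1 + h))
K = -27744 (K = -6 + 2*(-1325 - (-3 - 109)**2) = -6 + 2*(-1325 - 1*(-112)**2) = -6 + 2*(-1325 - 1*12544) = -6 + 2*(-1325 - 12544) = -6 + 2*(-13869) = -6 - 27738 = -27744)
K + F(50, 93) = -27744 + 50*(1 + 93) = -27744 + 50*94 = -27744 + 4700 = -23044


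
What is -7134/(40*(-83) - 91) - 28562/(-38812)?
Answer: 62384965/22064622 ≈ 2.8274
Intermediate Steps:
-7134/(40*(-83) - 91) - 28562/(-38812) = -7134/(-3320 - 91) - 28562*(-1/38812) = -7134/(-3411) + 14281/19406 = -7134*(-1/3411) + 14281/19406 = 2378/1137 + 14281/19406 = 62384965/22064622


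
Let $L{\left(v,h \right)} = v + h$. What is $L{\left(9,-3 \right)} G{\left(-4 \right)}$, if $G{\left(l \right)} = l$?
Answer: $-24$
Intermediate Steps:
$L{\left(v,h \right)} = h + v$
$L{\left(9,-3 \right)} G{\left(-4 \right)} = \left(-3 + 9\right) \left(-4\right) = 6 \left(-4\right) = -24$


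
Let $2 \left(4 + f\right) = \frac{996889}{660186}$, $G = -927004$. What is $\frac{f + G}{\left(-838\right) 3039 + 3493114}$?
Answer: $- \frac{1223994410087}{1249642312704} \approx -0.97948$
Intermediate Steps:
$f = - \frac{4284599}{1320372}$ ($f = -4 + \frac{996889 \cdot \frac{1}{660186}}{2} = -4 + \frac{1}{2} \cdot \frac{996889}{660186} = -4 + \frac{996889}{1320372} = - \frac{4284599}{1320372} \approx -3.245$)
$\frac{f + G}{\left(-838\right) 3039 + 3493114} = \frac{- \frac{4284599}{1320372} - 927004}{\left(-838\right) 3039 + 3493114} = - \frac{1223994410087}{1320372 \left(-2546682 + 3493114\right)} = - \frac{1223994410087}{1320372 \cdot 946432} = \left(- \frac{1223994410087}{1320372}\right) \frac{1}{946432} = - \frac{1223994410087}{1249642312704}$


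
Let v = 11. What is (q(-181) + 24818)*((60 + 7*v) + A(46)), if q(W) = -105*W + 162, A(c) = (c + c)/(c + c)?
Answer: 6069930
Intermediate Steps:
A(c) = 1 (A(c) = (2*c)/((2*c)) = (2*c)*(1/(2*c)) = 1)
q(W) = 162 - 105*W
(q(-181) + 24818)*((60 + 7*v) + A(46)) = ((162 - 105*(-181)) + 24818)*((60 + 7*11) + 1) = ((162 + 19005) + 24818)*((60 + 77) + 1) = (19167 + 24818)*(137 + 1) = 43985*138 = 6069930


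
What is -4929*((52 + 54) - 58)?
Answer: -236592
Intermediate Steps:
-4929*((52 + 54) - 58) = -4929*(106 - 58) = -4929*48 = -236592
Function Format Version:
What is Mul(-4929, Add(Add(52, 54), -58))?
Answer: -236592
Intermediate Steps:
Mul(-4929, Add(Add(52, 54), -58)) = Mul(-4929, Add(106, -58)) = Mul(-4929, 48) = -236592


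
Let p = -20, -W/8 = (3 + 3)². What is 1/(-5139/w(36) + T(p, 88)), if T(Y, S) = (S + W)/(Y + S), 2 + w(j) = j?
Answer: -34/5239 ≈ -0.0064898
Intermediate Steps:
w(j) = -2 + j
W = -288 (W = -8*(3 + 3)² = -8*6² = -8*36 = -288)
T(Y, S) = (-288 + S)/(S + Y) (T(Y, S) = (S - 288)/(Y + S) = (-288 + S)/(S + Y))
1/(-5139/w(36) + T(p, 88)) = 1/(-5139/(-2 + 36) + (-288 + 88)/(88 - 20)) = 1/(-5139/34 - 200/68) = 1/(-5139*1/34 + (1/68)*(-200)) = 1/(-5139/34 - 50/17) = 1/(-5239/34) = -34/5239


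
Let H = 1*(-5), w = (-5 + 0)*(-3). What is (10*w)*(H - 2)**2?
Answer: 7350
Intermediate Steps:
w = 15 (w = -5*(-3) = 15)
H = -5
(10*w)*(H - 2)**2 = (10*15)*(-5 - 2)**2 = 150*(-7)**2 = 150*49 = 7350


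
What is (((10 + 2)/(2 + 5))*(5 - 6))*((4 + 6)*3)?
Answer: -360/7 ≈ -51.429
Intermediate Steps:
(((10 + 2)/(2 + 5))*(5 - 6))*((4 + 6)*3) = ((12/7)*(-1))*(10*3) = ((12*(1/7))*(-1))*30 = ((12/7)*(-1))*30 = -12/7*30 = -360/7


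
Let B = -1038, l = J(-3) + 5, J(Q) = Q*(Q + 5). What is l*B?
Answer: 1038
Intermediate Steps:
J(Q) = Q*(5 + Q)
l = -1 (l = -3*(5 - 3) + 5 = -3*2 + 5 = -6 + 5 = -1)
l*B = -1*(-1038) = 1038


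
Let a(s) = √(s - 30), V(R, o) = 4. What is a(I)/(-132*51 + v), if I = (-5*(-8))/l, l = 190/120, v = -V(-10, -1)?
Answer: -3*I*√190/127984 ≈ -0.0003231*I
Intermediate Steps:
v = -4 (v = -1*4 = -4)
l = 19/12 (l = 190*(1/120) = 19/12 ≈ 1.5833)
I = 480/19 (I = (-5*(-8))/(19/12) = 40*(12/19) = 480/19 ≈ 25.263)
a(s) = √(-30 + s)
a(I)/(-132*51 + v) = √(-30 + 480/19)/(-132*51 - 4) = √(-90/19)/(-6732 - 4) = (3*I*√190/19)/(-6736) = (3*I*√190/19)*(-1/6736) = -3*I*√190/127984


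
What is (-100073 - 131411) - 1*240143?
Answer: -471627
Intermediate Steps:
(-100073 - 131411) - 1*240143 = -231484 - 240143 = -471627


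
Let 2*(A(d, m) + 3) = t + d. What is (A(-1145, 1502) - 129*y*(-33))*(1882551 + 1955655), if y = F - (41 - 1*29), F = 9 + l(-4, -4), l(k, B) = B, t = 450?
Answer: -115719991797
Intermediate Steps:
A(d, m) = 222 + d/2 (A(d, m) = -3 + (450 + d)/2 = -3 + (225 + d/2) = 222 + d/2)
F = 5 (F = 9 - 4 = 5)
y = -7 (y = 5 - (41 - 1*29) = 5 - (41 - 29) = 5 - 1*12 = 5 - 12 = -7)
(A(-1145, 1502) - 129*y*(-33))*(1882551 + 1955655) = ((222 + (½)*(-1145)) - 129*(-7)*(-33))*(1882551 + 1955655) = ((222 - 1145/2) + 903*(-33))*3838206 = (-701/2 - 29799)*3838206 = -60299/2*3838206 = -115719991797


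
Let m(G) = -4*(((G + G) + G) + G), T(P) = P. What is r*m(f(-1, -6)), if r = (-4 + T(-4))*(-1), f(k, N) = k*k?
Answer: -128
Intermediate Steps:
f(k, N) = k²
r = 8 (r = (-4 - 4)*(-1) = -8*(-1) = 8)
m(G) = -16*G (m(G) = -4*((2*G + G) + G) = -4*(3*G + G) = -16*G)
r*m(f(-1, -6)) = 8*(-16*(-1)²) = 8*(-16*1) = 8*(-16) = -128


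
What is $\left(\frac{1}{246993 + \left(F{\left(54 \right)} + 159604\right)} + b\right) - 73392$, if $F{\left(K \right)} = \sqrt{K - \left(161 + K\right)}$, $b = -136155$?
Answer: $\frac{- 209547 \sqrt{161} + 85201181558 i}{\sqrt{161} - 406597 i} \approx -2.0955 \cdot 10^{5} - 3.7253 \cdot 10^{-9} i$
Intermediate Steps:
$F{\left(K \right)} = i \sqrt{161}$ ($F{\left(K \right)} = \sqrt{-161} = i \sqrt{161}$)
$\left(\frac{1}{246993 + \left(F{\left(54 \right)} + 159604\right)} + b\right) - 73392 = \left(\frac{1}{246993 + \left(i \sqrt{161} + 159604\right)} - 136155\right) - 73392 = \left(\frac{1}{246993 + \left(159604 + i \sqrt{161}\right)} - 136155\right) - 73392 = \left(\frac{1}{406597 + i \sqrt{161}} - 136155\right) - 73392 = \left(-136155 + \frac{1}{406597 + i \sqrt{161}}\right) - 73392 = -209547 + \frac{1}{406597 + i \sqrt{161}}$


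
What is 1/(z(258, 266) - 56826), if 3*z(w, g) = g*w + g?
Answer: -3/101584 ≈ -2.9532e-5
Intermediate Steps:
z(w, g) = g/3 + g*w/3 (z(w, g) = (g*w + g)/3 = (g + g*w)/3 = g/3 + g*w/3)
1/(z(258, 266) - 56826) = 1/((⅓)*266*(1 + 258) - 56826) = 1/((⅓)*266*259 - 56826) = 1/(68894/3 - 56826) = 1/(-101584/3) = -3/101584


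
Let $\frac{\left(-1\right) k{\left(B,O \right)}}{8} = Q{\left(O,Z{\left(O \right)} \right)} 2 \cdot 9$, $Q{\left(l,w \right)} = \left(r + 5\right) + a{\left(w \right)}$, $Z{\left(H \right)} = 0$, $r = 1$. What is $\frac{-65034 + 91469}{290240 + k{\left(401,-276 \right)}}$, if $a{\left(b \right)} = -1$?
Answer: $\frac{5287}{57904} \approx 0.091306$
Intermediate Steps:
$Q{\left(l,w \right)} = 5$ ($Q{\left(l,w \right)} = \left(1 + 5\right) - 1 = 6 - 1 = 5$)
$k{\left(B,O \right)} = -720$ ($k{\left(B,O \right)} = - 8 \cdot 5 \cdot 2 \cdot 9 = - 8 \cdot 10 \cdot 9 = \left(-8\right) 90 = -720$)
$\frac{-65034 + 91469}{290240 + k{\left(401,-276 \right)}} = \frac{-65034 + 91469}{290240 - 720} = \frac{26435}{289520} = 26435 \cdot \frac{1}{289520} = \frac{5287}{57904}$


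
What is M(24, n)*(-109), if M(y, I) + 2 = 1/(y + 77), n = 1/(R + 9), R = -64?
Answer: 21909/101 ≈ 216.92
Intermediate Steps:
n = -1/55 (n = 1/(-64 + 9) = 1/(-55) = -1/55 ≈ -0.018182)
M(y, I) = -2 + 1/(77 + y) (M(y, I) = -2 + 1/(y + 77) = -2 + 1/(77 + y))
M(24, n)*(-109) = ((-153 - 2*24)/(77 + 24))*(-109) = ((-153 - 48)/101)*(-109) = ((1/101)*(-201))*(-109) = -201/101*(-109) = 21909/101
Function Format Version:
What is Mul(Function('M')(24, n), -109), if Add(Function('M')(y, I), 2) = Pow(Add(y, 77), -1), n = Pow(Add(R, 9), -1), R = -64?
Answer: Rational(21909, 101) ≈ 216.92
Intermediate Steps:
n = Rational(-1, 55) (n = Pow(Add(-64, 9), -1) = Pow(-55, -1) = Rational(-1, 55) ≈ -0.018182)
Function('M')(y, I) = Add(-2, Pow(Add(77, y), -1)) (Function('M')(y, I) = Add(-2, Pow(Add(y, 77), -1)) = Add(-2, Pow(Add(77, y), -1)))
Mul(Function('M')(24, n), -109) = Mul(Mul(Pow(Add(77, 24), -1), Add(-153, Mul(-2, 24))), -109) = Mul(Mul(Pow(101, -1), Add(-153, -48)), -109) = Mul(Mul(Rational(1, 101), -201), -109) = Mul(Rational(-201, 101), -109) = Rational(21909, 101)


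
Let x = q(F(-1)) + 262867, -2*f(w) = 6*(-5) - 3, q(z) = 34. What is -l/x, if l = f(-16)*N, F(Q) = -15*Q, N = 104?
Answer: -1716/262901 ≈ -0.0065272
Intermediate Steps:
f(w) = 33/2 (f(w) = -(6*(-5) - 3)/2 = -(-30 - 3)/2 = -1/2*(-33) = 33/2)
x = 262901 (x = 34 + 262867 = 262901)
l = 1716 (l = (33/2)*104 = 1716)
-l/x = -1716/262901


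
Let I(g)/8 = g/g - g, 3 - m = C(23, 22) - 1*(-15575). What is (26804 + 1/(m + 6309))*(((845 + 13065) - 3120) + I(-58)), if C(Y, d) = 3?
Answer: 1398548174553/4633 ≈ 3.0187e+8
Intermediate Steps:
m = -15575 (m = 3 - (3 - 1*(-15575)) = 3 - (3 + 15575) = 3 - 1*15578 = 3 - 15578 = -15575)
I(g) = 8 - 8*g (I(g) = 8*(g/g - g) = 8*(1 - g) = 8 - 8*g)
(26804 + 1/(m + 6309))*(((845 + 13065) - 3120) + I(-58)) = (26804 + 1/(-15575 + 6309))*(((845 + 13065) - 3120) + (8 - 8*(-58))) = (26804 + 1/(-9266))*((13910 - 3120) + (8 + 464)) = (26804 - 1/9266)*(10790 + 472) = (248365863/9266)*11262 = 1398548174553/4633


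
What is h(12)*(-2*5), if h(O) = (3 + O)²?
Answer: -2250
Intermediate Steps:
h(12)*(-2*5) = (3 + 12)²*(-2*5) = 15²*(-10) = 225*(-10) = -2250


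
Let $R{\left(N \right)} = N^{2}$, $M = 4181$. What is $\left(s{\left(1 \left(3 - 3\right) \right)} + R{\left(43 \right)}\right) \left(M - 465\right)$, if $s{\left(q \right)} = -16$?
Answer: $6811428$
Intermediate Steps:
$\left(s{\left(1 \left(3 - 3\right) \right)} + R{\left(43 \right)}\right) \left(M - 465\right) = \left(-16 + 43^{2}\right) \left(4181 - 465\right) = \left(-16 + 1849\right) 3716 = 1833 \cdot 3716 = 6811428$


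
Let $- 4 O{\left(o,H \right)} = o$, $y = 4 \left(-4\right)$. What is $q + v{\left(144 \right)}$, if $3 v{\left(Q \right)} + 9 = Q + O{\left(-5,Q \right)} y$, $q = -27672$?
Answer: $- \frac{82901}{3} \approx -27634.0$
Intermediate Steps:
$y = -16$
$O{\left(o,H \right)} = - \frac{o}{4}$
$v{\left(Q \right)} = - \frac{29}{3} + \frac{Q}{3}$ ($v{\left(Q \right)} = -3 + \frac{Q + \left(- \frac{1}{4}\right) \left(-5\right) \left(-16\right)}{3} = -3 + \frac{Q + \frac{5}{4} \left(-16\right)}{3} = -3 + \frac{Q - 20}{3} = -3 + \frac{-20 + Q}{3} = -3 + \left(- \frac{20}{3} + \frac{Q}{3}\right) = - \frac{29}{3} + \frac{Q}{3}$)
$q + v{\left(144 \right)} = -27672 + \left(- \frac{29}{3} + \frac{1}{3} \cdot 144\right) = -27672 + \left(- \frac{29}{3} + 48\right) = -27672 + \frac{115}{3} = - \frac{82901}{3}$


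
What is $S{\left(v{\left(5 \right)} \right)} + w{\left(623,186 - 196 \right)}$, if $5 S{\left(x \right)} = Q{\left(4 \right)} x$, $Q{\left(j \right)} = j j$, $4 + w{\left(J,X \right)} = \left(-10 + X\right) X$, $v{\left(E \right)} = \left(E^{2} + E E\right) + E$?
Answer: $372$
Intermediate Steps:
$v{\left(E \right)} = E + 2 E^{2}$ ($v{\left(E \right)} = \left(E^{2} + E^{2}\right) + E = 2 E^{2} + E = E + 2 E^{2}$)
$w{\left(J,X \right)} = -4 + X \left(-10 + X\right)$ ($w{\left(J,X \right)} = -4 + \left(-10 + X\right) X = -4 + X \left(-10 + X\right)$)
$Q{\left(j \right)} = j^{2}$
$S{\left(x \right)} = \frac{16 x}{5}$ ($S{\left(x \right)} = \frac{4^{2} x}{5} = \frac{16 x}{5}$)
$S{\left(v{\left(5 \right)} \right)} + w{\left(623,186 - 196 \right)} = \frac{16 \cdot 5 \left(1 + 2 \cdot 5\right)}{5} - \left(4 - \left(186 - 196\right)^{2} + 10 \left(186 - 196\right)\right) = \frac{16 \cdot 5 \left(1 + 10\right)}{5} - \left(-96 - 100\right) = \frac{16 \cdot 5 \cdot 11}{5} + \left(-4 + 100 + 100\right) = \frac{16}{5} \cdot 55 + 196 = 176 + 196 = 372$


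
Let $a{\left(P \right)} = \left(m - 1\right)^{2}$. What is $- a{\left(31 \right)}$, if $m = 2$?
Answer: $-1$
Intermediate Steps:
$a{\left(P \right)} = 1$ ($a{\left(P \right)} = \left(2 - 1\right)^{2} = 1^{2} = 1$)
$- a{\left(31 \right)} = \left(-1\right) 1 = -1$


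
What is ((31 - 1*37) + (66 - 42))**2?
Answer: 324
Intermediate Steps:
((31 - 1*37) + (66 - 42))**2 = ((31 - 37) + 24)**2 = (-6 + 24)**2 = 18**2 = 324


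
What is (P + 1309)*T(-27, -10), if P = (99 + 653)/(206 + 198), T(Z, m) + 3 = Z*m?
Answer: 35349999/101 ≈ 3.5000e+5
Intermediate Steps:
T(Z, m) = -3 + Z*m
P = 188/101 (P = 752/404 = 752*(1/404) = 188/101 ≈ 1.8614)
(P + 1309)*T(-27, -10) = (188/101 + 1309)*(-3 - 27*(-10)) = 132397*(-3 + 270)/101 = (132397/101)*267 = 35349999/101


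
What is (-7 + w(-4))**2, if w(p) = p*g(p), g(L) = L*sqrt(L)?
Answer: (7 - 32*I)**2 ≈ -975.0 - 448.0*I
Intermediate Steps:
g(L) = L**(3/2)
w(p) = p**(5/2) (w(p) = p*p**(3/2) = p**(5/2))
(-7 + w(-4))**2 = (-7 + (-4)**(5/2))**2 = (-7 + 32*I)**2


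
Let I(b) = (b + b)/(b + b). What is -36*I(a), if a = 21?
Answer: -36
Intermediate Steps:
I(b) = 1 (I(b) = (2*b)/((2*b)) = (2*b)*(1/(2*b)) = 1)
-36*I(a) = -36*1 = -36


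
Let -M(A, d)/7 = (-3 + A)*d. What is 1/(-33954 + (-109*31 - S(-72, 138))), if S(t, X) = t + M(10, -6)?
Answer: -1/37555 ≈ -2.6628e-5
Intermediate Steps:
M(A, d) = -7*d*(-3 + A) (M(A, d) = -7*(-3 + A)*d = -7*d*(-3 + A))
S(t, X) = 294 + t (S(t, X) = t + 7*(-6)*(3 - 1*10) = t + 7*(-6)*(3 - 10) = t + 7*(-6)*(-7) = t + 294 = 294 + t)
1/(-33954 + (-109*31 - S(-72, 138))) = 1/(-33954 + (-109*31 - (294 - 72))) = 1/(-33954 + (-3379 - 1*222)) = 1/(-33954 + (-3379 - 222)) = 1/(-33954 - 3601) = 1/(-37555) = -1/37555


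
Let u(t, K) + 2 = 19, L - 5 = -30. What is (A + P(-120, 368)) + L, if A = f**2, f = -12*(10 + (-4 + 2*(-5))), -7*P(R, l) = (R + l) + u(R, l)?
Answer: 15688/7 ≈ 2241.1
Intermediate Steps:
L = -25 (L = 5 - 30 = -25)
u(t, K) = 17 (u(t, K) = -2 + 19 = 17)
P(R, l) = -17/7 - R/7 - l/7 (P(R, l) = -((R + l) + 17)/7 = -(17 + R + l)/7 = -17/7 - R/7 - l/7)
f = 48 (f = -12*(10 + (-4 - 10)) = -12*(10 - 14) = -12*(-4) = 48)
A = 2304 (A = 48**2 = 2304)
(A + P(-120, 368)) + L = (2304 + (-17/7 - 1/7*(-120) - 1/7*368)) - 25 = (2304 + (-17/7 + 120/7 - 368/7)) - 25 = (2304 - 265/7) - 25 = 15863/7 - 25 = 15688/7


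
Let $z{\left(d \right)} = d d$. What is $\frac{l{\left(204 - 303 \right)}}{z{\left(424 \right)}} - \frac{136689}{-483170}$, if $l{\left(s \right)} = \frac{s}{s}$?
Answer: $\frac{12286942417}{43431184960} \approx 0.28291$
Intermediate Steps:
$z{\left(d \right)} = d^{2}$
$l{\left(s \right)} = 1$
$\frac{l{\left(204 - 303 \right)}}{z{\left(424 \right)}} - \frac{136689}{-483170} = 1 \frac{1}{424^{2}} - \frac{136689}{-483170} = 1 \cdot \frac{1}{179776} - - \frac{136689}{483170} = 1 \cdot \frac{1}{179776} + \frac{136689}{483170} = \frac{1}{179776} + \frac{136689}{483170} = \frac{12286942417}{43431184960}$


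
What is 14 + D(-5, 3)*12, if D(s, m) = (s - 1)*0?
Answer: 14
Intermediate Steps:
D(s, m) = 0 (D(s, m) = (-1 + s)*0 = 0)
14 + D(-5, 3)*12 = 14 + 0*12 = 14 + 0 = 14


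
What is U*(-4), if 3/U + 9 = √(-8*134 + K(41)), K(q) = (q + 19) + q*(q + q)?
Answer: -108/2269 - 60*√94/2269 ≈ -0.30398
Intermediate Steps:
K(q) = 19 + q + 2*q² (K(q) = (19 + q) + q*(2*q) = (19 + q) + 2*q² = 19 + q + 2*q²)
U = 3/(-9 + 5*√94) (U = 3/(-9 + √(-8*134 + (19 + 41 + 2*41²))) = 3/(-9 + √(-1072 + (19 + 41 + 2*1681))) = 3/(-9 + √(-1072 + (19 + 41 + 3362))) = 3/(-9 + √(-1072 + 3422)) = 3/(-9 + √2350) = 3/(-9 + 5*√94) ≈ 0.075994)
U*(-4) = (27/2269 + 15*√94/2269)*(-4) = -108/2269 - 60*√94/2269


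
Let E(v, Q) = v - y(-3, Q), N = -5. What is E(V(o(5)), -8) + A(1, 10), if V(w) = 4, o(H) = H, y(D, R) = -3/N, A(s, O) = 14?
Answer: 87/5 ≈ 17.400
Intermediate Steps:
y(D, R) = ⅗ (y(D, R) = -3/(-5) = -3*(-⅕) = ⅗)
E(v, Q) = -⅗ + v (E(v, Q) = v - 1*⅗ = v - ⅗ = -⅗ + v)
E(V(o(5)), -8) + A(1, 10) = (-⅗ + 4) + 14 = 17/5 + 14 = 87/5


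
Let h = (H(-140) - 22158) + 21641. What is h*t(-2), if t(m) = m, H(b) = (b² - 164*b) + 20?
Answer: -84126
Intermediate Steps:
H(b) = 20 + b² - 164*b
h = 42063 (h = ((20 + (-140)² - 164*(-140)) - 22158) + 21641 = ((20 + 19600 + 22960) - 22158) + 21641 = (42580 - 22158) + 21641 = 20422 + 21641 = 42063)
h*t(-2) = 42063*(-2) = -84126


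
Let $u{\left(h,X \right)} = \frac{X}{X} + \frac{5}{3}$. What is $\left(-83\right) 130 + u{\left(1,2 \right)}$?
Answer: $- \frac{32362}{3} \approx -10787.0$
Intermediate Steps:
$u{\left(h,X \right)} = \frac{8}{3}$ ($u{\left(h,X \right)} = 1 + 5 \cdot \frac{1}{3} = 1 + \frac{5}{3} = \frac{8}{3}$)
$\left(-83\right) 130 + u{\left(1,2 \right)} = \left(-83\right) 130 + \frac{8}{3} = -10790 + \frac{8}{3} = - \frac{32362}{3}$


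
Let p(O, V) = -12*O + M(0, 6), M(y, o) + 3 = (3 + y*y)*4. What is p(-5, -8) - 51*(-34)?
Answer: 1803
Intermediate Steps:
M(y, o) = 9 + 4*y**2 (M(y, o) = -3 + (3 + y*y)*4 = -3 + (3 + y**2)*4 = -3 + (12 + 4*y**2) = 9 + 4*y**2)
p(O, V) = 9 - 12*O (p(O, V) = -12*O + (9 + 4*0**2) = -12*O + (9 + 4*0) = -12*O + (9 + 0) = -12*O + 9 = 9 - 12*O)
p(-5, -8) - 51*(-34) = (9 - 12*(-5)) - 51*(-34) = (9 + 60) + 1734 = 69 + 1734 = 1803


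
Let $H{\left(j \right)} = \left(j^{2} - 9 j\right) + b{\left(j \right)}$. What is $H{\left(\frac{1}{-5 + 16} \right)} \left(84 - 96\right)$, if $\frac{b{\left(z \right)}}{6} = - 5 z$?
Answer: $\frac{5136}{121} \approx 42.446$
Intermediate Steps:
$b{\left(z \right)} = - 30 z$ ($b{\left(z \right)} = 6 \left(- 5 z\right) = - 30 z$)
$H{\left(j \right)} = j^{2} - 39 j$ ($H{\left(j \right)} = \left(j^{2} - 9 j\right) - 30 j = j^{2} - 39 j$)
$H{\left(\frac{1}{-5 + 16} \right)} \left(84 - 96\right) = \frac{-39 + \frac{1}{-5 + 16}}{-5 + 16} \left(84 - 96\right) = \frac{-39 + \frac{1}{11}}{11} \left(84 - 96\right) = \frac{-39 + \frac{1}{11}}{11} \left(-12\right) = \frac{1}{11} \left(- \frac{428}{11}\right) \left(-12\right) = \left(- \frac{428}{121}\right) \left(-12\right) = \frac{5136}{121}$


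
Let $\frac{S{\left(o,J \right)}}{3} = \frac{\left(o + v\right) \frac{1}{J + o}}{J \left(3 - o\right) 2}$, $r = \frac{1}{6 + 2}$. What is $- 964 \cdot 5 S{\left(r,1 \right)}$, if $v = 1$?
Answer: $- \frac{57840}{23} \approx -2514.8$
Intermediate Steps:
$r = \frac{1}{8} \approx 0.125$
$S{\left(o,J \right)} = \frac{3 \left(1 + o\right)}{2 J \left(3 - o\right) \left(J + o\right)}$ ($S{\left(o,J \right)} = 3 \frac{\left(o + 1\right) \frac{1}{J + o}}{J \left(3 - o\right) 2} = 3 \frac{\left(1 + o\right) \frac{1}{J + o}}{2 J \left(3 - o\right)} = 3 \frac{1 + o}{J + o} \frac{1}{2 J \left(3 - o\right)} = 3 \frac{1 + o}{2 J \left(3 - o\right) \left(J + o\right)} = \frac{3 \left(1 + o\right)}{2 J \left(3 - o\right) \left(J + o\right)}$)
$- 964 \cdot 5 S{\left(r,1 \right)} = - 964 \cdot 5 \frac{3 \left(-1 - \frac{1}{8}\right)}{2 \cdot 1 \left(\left(\frac{1}{8}\right)^{2} - 3 - \frac{3}{8} + 1 \cdot \frac{1}{8}\right)} = - 964 \cdot 5 \cdot \frac{3}{2} \cdot 1 \frac{1}{\frac{1}{64} - 3 - \frac{3}{8} + \frac{1}{8}} \left(-1 - \frac{1}{8}\right) = - 964 \cdot 5 \cdot \frac{3}{2} \cdot 1 \frac{1}{- \frac{207}{64}} \left(- \frac{9}{8}\right) = - 964 \cdot 5 \cdot \frac{3}{2} \cdot 1 \left(- \frac{64}{207}\right) \left(- \frac{9}{8}\right) = - 964 \cdot 5 \cdot \frac{12}{23} = \left(-964\right) \frac{60}{23} = - \frac{57840}{23}$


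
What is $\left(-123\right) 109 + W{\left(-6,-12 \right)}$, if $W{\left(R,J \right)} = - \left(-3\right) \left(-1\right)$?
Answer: $-13410$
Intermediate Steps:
$W{\left(R,J \right)} = -3$ ($W{\left(R,J \right)} = \left(-1\right) 3 = -3$)
$\left(-123\right) 109 + W{\left(-6,-12 \right)} = \left(-123\right) 109 - 3 = -13407 - 3 = -13410$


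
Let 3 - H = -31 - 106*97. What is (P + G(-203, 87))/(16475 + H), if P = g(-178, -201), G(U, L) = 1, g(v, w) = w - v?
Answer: -22/26791 ≈ -0.00082117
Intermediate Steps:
H = 10316 (H = 3 - (-31 - 106*97) = 3 - (-31 - 10282) = 3 - 1*(-10313) = 3 + 10313 = 10316)
P = -23 (P = -201 - 1*(-178) = -201 + 178 = -23)
(P + G(-203, 87))/(16475 + H) = (-23 + 1)/(16475 + 10316) = -22/26791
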